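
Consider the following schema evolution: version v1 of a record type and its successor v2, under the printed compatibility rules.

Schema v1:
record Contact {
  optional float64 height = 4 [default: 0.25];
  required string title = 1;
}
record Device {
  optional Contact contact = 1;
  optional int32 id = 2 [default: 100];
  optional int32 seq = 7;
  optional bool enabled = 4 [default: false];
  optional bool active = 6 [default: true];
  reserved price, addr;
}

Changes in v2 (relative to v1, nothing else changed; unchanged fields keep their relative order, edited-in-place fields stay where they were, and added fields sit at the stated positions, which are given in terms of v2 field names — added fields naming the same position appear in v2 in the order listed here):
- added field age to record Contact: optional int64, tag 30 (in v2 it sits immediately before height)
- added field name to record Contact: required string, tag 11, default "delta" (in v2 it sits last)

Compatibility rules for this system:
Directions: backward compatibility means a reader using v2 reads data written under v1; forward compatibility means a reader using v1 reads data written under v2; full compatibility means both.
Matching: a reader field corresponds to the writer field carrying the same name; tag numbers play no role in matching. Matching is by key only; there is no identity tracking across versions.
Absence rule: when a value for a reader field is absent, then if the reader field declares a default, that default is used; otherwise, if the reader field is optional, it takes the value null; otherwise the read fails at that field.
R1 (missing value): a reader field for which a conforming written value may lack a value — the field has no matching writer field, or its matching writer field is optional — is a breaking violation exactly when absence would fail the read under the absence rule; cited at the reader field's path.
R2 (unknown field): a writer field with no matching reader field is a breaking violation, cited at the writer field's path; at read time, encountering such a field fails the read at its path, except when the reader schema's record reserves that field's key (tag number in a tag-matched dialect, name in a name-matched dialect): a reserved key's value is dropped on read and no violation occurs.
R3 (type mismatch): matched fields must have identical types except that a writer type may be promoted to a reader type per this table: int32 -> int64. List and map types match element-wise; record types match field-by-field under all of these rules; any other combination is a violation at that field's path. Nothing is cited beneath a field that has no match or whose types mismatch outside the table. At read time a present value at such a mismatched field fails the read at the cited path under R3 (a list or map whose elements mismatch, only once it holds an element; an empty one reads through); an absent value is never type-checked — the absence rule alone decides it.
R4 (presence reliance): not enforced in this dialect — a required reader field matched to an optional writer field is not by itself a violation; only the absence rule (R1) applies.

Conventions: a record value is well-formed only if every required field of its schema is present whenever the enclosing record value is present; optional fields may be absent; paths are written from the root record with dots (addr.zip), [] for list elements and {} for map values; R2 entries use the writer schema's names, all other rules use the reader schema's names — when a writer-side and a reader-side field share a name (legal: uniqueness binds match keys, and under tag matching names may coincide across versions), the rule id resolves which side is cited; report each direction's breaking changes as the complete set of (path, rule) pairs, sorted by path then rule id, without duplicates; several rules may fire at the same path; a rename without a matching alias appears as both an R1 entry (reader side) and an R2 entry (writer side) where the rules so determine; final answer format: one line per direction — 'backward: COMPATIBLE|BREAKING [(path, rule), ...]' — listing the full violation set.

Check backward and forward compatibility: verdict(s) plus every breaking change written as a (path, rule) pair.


the writer's type comes first in each Device pair
backward analysis of Device with v2 as reader and v1 as writer:
  contact <- contact (Contact -> Contact, writer optional)
  id <- id (int32 -> int32, writer optional)
  seq <- seq (int32 -> int32, writer optional)
  enabled <- enabled (bool -> bool, writer optional)
  active <- active (bool -> bool, writer optional)
  contact.age has no writer counterpart
  contact.height <- contact.height (float64 -> float64, writer optional)
  contact.title <- contact.title (string -> string, writer required)
  contact.name has no writer counterpart
  => no violations; backward on Device: COMPATIBLE
forward analysis of Device with v1 as reader and v2 as writer:
  contact <- contact (Contact -> Contact, writer optional)
  id <- id (int32 -> int32, writer optional)
  seq <- seq (int32 -> int32, writer optional)
  enabled <- enabled (bool -> bool, writer optional)
  active <- active (bool -> bool, writer optional)
  contact.height <- contact.height (float64 -> float64, writer optional)
  contact.title <- contact.title (string -> string, writer required)
  writer contact.age: unknown to reader
  writer contact.name: unknown to reader
  rule R2 violated at contact.age
  rule R2 violated at contact.name
  forward on Device therefore BREAKING (2)

backward: COMPATIBLE []; forward: BREAKING [(contact.age, R2), (contact.name, R2)]


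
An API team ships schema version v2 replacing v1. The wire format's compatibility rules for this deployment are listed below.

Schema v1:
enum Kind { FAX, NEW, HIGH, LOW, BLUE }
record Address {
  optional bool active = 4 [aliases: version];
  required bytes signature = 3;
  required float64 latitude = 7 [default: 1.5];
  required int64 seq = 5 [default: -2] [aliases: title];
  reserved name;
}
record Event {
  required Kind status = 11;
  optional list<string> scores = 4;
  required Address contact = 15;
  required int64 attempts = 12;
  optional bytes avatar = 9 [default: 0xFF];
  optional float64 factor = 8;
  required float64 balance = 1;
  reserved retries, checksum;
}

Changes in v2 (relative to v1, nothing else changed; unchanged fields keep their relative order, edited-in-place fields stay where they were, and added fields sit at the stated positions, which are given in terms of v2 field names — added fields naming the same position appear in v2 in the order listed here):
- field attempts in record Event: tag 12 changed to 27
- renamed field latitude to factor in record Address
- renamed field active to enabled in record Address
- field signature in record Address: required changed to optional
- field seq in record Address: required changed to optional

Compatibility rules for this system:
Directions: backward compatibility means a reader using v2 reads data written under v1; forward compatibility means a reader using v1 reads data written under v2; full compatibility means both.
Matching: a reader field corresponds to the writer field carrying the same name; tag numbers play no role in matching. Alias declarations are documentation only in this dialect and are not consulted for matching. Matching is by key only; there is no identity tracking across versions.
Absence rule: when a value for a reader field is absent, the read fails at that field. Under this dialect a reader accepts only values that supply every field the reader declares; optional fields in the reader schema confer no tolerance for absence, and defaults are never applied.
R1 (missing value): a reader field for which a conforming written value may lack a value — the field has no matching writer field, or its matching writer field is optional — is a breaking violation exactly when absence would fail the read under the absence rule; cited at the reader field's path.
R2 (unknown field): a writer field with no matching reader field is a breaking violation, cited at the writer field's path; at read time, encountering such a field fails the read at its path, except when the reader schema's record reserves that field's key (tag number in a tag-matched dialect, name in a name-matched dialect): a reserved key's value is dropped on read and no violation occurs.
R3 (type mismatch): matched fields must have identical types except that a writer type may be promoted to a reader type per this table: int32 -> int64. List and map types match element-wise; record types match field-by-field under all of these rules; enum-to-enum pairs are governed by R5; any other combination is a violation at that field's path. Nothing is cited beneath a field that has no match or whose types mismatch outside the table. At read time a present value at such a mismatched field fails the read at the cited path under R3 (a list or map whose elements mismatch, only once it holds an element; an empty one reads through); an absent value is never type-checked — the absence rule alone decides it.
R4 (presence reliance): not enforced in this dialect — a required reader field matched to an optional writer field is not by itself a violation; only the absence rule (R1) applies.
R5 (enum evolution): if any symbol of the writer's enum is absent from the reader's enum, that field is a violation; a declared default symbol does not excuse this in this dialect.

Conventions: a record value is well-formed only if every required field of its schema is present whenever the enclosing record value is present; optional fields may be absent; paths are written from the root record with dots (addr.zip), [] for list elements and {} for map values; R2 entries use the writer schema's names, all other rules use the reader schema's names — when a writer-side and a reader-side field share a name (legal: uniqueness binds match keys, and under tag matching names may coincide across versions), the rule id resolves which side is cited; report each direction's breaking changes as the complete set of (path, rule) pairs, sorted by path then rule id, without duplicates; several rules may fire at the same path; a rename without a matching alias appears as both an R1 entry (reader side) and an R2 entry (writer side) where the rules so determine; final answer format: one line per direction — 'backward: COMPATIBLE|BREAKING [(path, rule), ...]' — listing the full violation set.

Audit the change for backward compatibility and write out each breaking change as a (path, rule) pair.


backward: BREAKING [(avatar, R1), (contact.active, R2), (contact.enabled, R1), (contact.factor, R1), (contact.latitude, R2), (factor, R1), (scores, R1)]

each type pair in Event: writer, then reader
backward analysis of Event with v2 as reader and v1 as writer:
  writer required, Kind -> Kind: reader status maps from writer status
  writer optional, list<string> -> list<string>: reader scores maps from writer scores
  writer required, Address -> Address: reader contact maps from writer contact
  writer required, int64 -> int64: reader attempts maps from writer attempts
  writer optional, bytes -> bytes: reader avatar maps from writer avatar
  writer optional, float64 -> float64: reader factor maps from writer factor
  writer required, float64 -> float64: reader balance maps from writer balance
  contact.enabled has no writer counterpart
  writer required, bytes -> bytes: reader contact.signature maps from writer contact.signature
  contact.factor has no writer counterpart
  writer required, int64 -> int64: reader contact.seq maps from writer contact.seq
  writer contact.active: unknown to reader
  writer contact.latitude: unknown to reader
  R1 fires at avatar
  R2 fires at contact.active
  R1 fires at contact.enabled
  R1 fires at contact.factor
  R2 fires at contact.latitude
  R1 fires at factor
  R1 fires at scores
  => 7 violation(s): backward is BREAKING for Event
remaining Event differences; none change what is asked:
  field attempts in record Event: tag 12 changed to 27 -> no rule fires on it in Event's dialect; the asked verdict holds
  field signature in record Address: required changed to optional -> fires only in the forward direction of Event, which is not asked here
  field seq in record Address: required changed to optional -> fires only in the forward direction of Event, which is not asked here


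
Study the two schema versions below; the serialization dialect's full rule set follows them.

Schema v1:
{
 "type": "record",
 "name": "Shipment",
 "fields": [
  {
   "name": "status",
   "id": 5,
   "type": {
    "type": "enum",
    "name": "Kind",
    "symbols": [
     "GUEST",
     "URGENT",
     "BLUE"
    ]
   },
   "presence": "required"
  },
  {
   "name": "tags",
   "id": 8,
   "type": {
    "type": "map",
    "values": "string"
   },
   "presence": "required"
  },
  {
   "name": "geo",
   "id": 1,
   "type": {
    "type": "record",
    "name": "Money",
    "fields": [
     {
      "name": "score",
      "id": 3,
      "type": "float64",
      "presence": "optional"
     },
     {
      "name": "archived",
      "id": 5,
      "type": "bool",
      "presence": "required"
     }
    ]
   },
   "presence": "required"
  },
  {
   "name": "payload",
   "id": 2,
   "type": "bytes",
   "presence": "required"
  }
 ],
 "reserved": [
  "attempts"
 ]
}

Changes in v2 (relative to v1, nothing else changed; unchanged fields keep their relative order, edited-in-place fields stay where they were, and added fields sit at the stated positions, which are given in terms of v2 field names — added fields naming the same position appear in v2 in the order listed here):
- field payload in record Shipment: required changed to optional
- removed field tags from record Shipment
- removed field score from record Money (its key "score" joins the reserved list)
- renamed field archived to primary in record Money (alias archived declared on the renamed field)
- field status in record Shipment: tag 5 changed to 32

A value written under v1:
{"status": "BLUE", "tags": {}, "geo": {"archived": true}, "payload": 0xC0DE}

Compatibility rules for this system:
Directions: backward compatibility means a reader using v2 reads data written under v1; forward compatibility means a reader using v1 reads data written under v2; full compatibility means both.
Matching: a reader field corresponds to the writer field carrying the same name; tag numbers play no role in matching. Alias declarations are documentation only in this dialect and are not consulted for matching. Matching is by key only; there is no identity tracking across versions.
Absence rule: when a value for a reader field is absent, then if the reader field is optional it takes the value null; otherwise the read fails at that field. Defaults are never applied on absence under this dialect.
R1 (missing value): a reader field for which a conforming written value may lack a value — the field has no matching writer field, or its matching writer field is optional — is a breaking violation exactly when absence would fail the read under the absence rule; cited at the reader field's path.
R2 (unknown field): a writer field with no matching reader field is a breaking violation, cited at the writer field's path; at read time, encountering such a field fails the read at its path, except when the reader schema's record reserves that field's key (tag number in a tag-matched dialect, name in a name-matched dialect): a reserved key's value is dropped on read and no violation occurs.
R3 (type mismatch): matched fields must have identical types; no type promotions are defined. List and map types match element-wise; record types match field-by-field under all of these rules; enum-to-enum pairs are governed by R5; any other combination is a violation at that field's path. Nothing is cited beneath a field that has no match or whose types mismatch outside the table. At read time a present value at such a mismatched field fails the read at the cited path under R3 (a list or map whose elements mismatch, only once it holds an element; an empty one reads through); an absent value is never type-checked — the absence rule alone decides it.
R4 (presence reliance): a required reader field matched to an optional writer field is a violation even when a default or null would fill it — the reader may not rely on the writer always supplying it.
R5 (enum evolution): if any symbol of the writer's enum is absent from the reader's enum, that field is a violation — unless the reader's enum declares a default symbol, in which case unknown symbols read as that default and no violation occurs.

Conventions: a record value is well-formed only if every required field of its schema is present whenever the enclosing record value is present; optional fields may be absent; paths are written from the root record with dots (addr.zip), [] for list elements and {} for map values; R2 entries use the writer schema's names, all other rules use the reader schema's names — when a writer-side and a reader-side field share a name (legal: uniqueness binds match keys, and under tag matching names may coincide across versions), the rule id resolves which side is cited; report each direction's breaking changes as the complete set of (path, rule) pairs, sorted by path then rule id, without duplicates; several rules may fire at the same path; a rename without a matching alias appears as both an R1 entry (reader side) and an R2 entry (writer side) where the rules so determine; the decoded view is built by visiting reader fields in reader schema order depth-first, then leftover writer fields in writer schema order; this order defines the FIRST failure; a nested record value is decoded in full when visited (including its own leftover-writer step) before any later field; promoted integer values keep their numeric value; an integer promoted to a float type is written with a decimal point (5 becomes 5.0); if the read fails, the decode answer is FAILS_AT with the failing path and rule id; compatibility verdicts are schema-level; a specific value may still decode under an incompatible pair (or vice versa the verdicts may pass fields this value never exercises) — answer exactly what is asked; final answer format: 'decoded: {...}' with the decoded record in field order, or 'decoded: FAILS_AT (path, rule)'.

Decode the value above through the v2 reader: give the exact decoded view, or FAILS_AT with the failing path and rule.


the writer's type comes first in each Shipment pair
decoding the Shipment value with the v2 reader:
  status := "BLUE"
  read fails at geo.primary under R1 (no fill)
  => FAILS_AT (geo.primary, R1)
the other Shipment changes do not affect what is asked:
  field payload in record Shipment: required changed to optional -> changes Shipment's schema-level verdicts only — the decode of this value is the same
  removed field tags from record Shipment -> changes Shipment's schema-level verdicts only — the decode of this value is the same
  removed field score from record Money (its key "score" joins the reserved list) -> no rule fires on it and the decoded Shipment view is identical with or without it
  field status in record Shipment: tag 5 changed to 32 -> no rule fires on it and the decoded Shipment view is identical with or without it

decoded: FAILS_AT (geo.primary, R1)


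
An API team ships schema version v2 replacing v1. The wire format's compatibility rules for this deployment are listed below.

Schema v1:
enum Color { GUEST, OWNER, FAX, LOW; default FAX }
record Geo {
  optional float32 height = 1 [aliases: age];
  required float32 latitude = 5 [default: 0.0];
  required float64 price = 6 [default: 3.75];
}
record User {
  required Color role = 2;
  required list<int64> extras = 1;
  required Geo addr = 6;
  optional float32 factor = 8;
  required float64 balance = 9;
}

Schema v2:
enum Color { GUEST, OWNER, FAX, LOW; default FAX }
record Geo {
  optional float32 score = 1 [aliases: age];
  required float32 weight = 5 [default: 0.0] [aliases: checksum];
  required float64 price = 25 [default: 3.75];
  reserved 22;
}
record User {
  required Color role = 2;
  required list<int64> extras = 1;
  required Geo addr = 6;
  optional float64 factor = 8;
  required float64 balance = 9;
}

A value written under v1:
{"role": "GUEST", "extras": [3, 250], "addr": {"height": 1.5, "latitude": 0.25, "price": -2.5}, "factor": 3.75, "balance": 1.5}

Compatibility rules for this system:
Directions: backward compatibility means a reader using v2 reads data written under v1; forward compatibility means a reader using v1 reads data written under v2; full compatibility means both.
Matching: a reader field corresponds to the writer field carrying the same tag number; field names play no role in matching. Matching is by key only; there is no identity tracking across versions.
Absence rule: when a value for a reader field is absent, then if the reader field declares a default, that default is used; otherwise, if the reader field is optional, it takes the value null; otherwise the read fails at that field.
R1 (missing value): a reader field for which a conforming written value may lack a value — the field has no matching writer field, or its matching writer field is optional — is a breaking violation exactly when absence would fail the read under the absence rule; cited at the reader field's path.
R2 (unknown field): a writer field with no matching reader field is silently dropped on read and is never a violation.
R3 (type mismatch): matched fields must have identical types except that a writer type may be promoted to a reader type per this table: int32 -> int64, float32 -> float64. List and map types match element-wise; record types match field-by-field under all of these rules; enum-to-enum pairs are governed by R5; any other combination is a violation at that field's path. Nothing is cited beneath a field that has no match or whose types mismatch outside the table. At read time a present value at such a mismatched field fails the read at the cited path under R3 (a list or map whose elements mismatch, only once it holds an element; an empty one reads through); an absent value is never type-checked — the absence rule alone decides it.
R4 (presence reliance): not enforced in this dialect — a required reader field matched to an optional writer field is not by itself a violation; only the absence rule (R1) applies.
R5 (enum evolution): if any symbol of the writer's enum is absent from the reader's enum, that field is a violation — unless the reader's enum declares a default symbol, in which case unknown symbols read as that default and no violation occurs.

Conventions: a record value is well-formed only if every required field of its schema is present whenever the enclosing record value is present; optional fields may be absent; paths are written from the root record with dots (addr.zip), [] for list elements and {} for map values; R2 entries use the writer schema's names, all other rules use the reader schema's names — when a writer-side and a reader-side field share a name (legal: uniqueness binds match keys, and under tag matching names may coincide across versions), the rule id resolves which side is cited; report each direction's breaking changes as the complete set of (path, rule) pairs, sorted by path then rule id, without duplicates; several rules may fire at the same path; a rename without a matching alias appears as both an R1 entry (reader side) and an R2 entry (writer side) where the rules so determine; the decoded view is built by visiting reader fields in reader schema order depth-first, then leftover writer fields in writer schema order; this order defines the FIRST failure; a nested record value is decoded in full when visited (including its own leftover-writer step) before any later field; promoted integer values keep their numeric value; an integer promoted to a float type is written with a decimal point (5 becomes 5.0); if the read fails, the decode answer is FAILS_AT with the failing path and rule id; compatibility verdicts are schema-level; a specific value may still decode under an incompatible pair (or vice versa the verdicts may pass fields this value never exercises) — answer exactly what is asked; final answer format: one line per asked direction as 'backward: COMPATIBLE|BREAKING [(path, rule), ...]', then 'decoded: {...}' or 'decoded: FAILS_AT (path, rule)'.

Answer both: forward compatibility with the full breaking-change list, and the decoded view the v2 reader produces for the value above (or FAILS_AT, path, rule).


each type pair in User: writer, then reader
forward for User (reader v1, writer v2):
  role: Color -> Color, writer required; from role
  extras: list<int64> -> list<int64>, writer required; from extras
  addr: Geo -> Geo, writer required; from addr
  factor: float64 -> float32, writer optional; from factor
  balance: float64 -> float64, writer required; from balance
  addr.height: float32 -> float32, writer optional; from addr.score
  addr.latitude: float32 -> float32, writer required; from addr.weight
  no writer field matches reader addr.price
  writer addr.price: unknown to reader
  violation R3 at factor
  forward on User therefore BREAKING (1)
decode walk for User under reader schema v2:
  role := "GUEST"
  extras := [3, 250]
  addr.score := 1.5 (from writer height)
  addr.weight := 0.25 (from writer latitude)
  addr.price := 3.75 (absent -> default)
  writer addr.price: unknown -> dropped
  factor := 3.75 (float32 -> float64)
  balance := 1.5
  => decoded: {"role": "GUEST", "extras": [3, 250], "addr": {"score": 1.5, "weight": 0.25, "price": 3.75}, "factor": 3.75, "balance": 1.5}

forward: BREAKING [(factor, R3)]; decoded: {"role": "GUEST", "extras": [3, 250], "addr": {"score": 1.5, "weight": 0.25, "price": 3.75}, "factor": 3.75, "balance": 1.5}


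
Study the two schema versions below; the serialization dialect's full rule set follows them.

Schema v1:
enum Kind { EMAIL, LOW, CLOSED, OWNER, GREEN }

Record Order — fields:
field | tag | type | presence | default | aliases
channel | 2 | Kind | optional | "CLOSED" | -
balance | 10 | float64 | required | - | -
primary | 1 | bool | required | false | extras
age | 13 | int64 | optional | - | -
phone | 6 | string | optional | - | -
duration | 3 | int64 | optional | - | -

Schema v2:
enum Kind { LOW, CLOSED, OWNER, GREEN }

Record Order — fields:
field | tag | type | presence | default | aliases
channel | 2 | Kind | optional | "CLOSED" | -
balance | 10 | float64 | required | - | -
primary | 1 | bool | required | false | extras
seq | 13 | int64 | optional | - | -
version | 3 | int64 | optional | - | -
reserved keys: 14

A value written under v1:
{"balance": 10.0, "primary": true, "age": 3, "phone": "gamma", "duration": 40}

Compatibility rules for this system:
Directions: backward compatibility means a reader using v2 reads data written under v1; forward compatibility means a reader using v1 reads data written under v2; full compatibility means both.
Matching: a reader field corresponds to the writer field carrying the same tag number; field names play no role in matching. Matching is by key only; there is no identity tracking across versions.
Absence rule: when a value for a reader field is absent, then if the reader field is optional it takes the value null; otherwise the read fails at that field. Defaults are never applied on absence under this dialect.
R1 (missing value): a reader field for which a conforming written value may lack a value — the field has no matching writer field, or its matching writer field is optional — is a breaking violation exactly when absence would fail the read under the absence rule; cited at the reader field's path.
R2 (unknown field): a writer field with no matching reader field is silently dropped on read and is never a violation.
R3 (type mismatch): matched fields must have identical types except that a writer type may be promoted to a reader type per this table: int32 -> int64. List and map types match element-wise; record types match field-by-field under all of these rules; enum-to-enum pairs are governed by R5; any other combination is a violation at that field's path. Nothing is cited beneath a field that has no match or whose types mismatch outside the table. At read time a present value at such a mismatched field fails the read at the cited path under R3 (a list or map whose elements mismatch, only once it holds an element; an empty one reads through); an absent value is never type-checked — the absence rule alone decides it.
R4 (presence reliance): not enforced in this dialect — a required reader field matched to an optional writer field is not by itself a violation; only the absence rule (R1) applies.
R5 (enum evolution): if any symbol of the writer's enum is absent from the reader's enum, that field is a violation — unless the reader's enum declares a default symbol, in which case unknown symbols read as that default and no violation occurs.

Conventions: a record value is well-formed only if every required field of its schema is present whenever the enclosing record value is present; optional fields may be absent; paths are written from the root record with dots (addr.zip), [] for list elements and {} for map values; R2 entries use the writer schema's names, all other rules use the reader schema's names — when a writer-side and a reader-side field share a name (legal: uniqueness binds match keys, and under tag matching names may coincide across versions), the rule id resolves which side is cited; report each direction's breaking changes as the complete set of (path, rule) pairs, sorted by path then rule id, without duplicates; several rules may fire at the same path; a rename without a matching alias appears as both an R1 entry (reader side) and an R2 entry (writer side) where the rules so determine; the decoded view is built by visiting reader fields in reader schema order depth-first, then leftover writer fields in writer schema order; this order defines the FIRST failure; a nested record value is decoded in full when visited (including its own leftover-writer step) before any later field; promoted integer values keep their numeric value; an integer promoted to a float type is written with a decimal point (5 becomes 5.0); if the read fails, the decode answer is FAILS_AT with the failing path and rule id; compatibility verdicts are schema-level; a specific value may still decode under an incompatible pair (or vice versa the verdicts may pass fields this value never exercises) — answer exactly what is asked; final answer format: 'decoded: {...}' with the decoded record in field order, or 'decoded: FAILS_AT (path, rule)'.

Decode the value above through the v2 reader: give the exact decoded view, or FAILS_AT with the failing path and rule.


arrows below run writer -> reader for Order
decode walk for Order under reader schema v2:
  channel := null (not supplied -> null)
  balance := 10.0
  primary := true
  seq := 3 (from writer age)
  version := 40 (from writer duration)
  writer phone: unmatched, discarded
  => decoded: {"channel": null, "balance": 10.0, "primary": true, "seq": 3, "version": 40}
remaining Order differences; none change what is asked:
  enum Kind (field channel in record Order): symbol EMAIL removed -> a verdict-level change on Order — the shown value reads the same

decoded: {"channel": null, "balance": 10.0, "primary": true, "seq": 3, "version": 40}


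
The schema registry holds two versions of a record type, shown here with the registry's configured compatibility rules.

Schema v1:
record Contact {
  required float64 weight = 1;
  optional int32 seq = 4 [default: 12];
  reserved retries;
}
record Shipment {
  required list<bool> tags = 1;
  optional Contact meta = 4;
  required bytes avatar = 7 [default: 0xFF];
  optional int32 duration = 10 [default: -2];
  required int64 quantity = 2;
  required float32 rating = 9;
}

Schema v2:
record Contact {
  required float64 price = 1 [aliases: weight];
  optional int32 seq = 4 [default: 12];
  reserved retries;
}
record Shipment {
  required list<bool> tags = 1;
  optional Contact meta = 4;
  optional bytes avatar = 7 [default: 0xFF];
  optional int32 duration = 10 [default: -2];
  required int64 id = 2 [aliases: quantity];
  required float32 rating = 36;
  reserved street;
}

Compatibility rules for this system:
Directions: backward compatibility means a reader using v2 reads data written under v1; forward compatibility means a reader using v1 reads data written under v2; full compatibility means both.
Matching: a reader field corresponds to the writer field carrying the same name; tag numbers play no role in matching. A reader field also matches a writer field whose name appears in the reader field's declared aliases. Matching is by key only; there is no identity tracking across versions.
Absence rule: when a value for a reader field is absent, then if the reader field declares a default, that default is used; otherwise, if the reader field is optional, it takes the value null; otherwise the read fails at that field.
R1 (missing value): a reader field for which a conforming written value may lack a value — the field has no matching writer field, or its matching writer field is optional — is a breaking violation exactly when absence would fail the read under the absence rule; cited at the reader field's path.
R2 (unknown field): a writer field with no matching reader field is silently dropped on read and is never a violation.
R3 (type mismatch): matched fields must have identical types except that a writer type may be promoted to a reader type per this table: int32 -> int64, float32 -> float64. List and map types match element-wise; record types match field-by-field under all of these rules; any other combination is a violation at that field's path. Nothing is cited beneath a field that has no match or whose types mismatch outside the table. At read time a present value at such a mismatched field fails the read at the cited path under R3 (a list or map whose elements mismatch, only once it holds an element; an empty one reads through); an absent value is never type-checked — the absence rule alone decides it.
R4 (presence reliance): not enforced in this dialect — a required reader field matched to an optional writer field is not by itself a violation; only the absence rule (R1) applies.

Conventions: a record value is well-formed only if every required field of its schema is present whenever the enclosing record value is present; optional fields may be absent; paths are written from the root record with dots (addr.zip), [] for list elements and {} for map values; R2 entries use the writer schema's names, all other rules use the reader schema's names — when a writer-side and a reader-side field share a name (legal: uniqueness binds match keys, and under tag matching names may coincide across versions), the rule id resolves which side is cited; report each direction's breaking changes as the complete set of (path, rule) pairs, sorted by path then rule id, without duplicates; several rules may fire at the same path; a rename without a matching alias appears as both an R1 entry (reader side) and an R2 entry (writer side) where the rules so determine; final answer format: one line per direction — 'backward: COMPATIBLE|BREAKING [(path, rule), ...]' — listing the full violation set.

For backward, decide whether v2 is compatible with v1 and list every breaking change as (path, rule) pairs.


arrows below run writer -> reader for Shipment
backward on Shipment — v2 reading data written by v1:
  tags <- tags (list<bool> -> list<bool>, writer required)
  meta <- meta (Contact -> Contact, writer optional)
  avatar <- avatar (bytes -> bytes, writer required)
  duration <- duration (int32 -> int32, writer optional)
  id <- quantity (int64 -> int64, writer required)
  rating <- rating (float32 -> float32, writer required)
  meta.price <- meta.weight (float64 -> float64, writer required)
  meta.seq <- meta.seq (int32 -> int32, writer optional)
  => backward verdict for Shipment: COMPATIBLE, no violations
the other Shipment changes do not affect what is asked:
  renamed field quantity to id in record Shipment (alias quantity declared on the renamed field) -> its effect on Shipment is confined to the forward direction, not asked
  renamed field weight to price in record Contact (alias weight declared on the renamed field) -> its effect on Shipment is confined to the forward direction, not asked
  field rating in record Shipment: tag 9 changed to 36 -> no rule fires on it in Shipment's dialect; the asked verdict holds
  field avatar in record Shipment: required changed to optional -> no rule fires on it in Shipment's dialect; the asked verdict holds

backward: COMPATIBLE []


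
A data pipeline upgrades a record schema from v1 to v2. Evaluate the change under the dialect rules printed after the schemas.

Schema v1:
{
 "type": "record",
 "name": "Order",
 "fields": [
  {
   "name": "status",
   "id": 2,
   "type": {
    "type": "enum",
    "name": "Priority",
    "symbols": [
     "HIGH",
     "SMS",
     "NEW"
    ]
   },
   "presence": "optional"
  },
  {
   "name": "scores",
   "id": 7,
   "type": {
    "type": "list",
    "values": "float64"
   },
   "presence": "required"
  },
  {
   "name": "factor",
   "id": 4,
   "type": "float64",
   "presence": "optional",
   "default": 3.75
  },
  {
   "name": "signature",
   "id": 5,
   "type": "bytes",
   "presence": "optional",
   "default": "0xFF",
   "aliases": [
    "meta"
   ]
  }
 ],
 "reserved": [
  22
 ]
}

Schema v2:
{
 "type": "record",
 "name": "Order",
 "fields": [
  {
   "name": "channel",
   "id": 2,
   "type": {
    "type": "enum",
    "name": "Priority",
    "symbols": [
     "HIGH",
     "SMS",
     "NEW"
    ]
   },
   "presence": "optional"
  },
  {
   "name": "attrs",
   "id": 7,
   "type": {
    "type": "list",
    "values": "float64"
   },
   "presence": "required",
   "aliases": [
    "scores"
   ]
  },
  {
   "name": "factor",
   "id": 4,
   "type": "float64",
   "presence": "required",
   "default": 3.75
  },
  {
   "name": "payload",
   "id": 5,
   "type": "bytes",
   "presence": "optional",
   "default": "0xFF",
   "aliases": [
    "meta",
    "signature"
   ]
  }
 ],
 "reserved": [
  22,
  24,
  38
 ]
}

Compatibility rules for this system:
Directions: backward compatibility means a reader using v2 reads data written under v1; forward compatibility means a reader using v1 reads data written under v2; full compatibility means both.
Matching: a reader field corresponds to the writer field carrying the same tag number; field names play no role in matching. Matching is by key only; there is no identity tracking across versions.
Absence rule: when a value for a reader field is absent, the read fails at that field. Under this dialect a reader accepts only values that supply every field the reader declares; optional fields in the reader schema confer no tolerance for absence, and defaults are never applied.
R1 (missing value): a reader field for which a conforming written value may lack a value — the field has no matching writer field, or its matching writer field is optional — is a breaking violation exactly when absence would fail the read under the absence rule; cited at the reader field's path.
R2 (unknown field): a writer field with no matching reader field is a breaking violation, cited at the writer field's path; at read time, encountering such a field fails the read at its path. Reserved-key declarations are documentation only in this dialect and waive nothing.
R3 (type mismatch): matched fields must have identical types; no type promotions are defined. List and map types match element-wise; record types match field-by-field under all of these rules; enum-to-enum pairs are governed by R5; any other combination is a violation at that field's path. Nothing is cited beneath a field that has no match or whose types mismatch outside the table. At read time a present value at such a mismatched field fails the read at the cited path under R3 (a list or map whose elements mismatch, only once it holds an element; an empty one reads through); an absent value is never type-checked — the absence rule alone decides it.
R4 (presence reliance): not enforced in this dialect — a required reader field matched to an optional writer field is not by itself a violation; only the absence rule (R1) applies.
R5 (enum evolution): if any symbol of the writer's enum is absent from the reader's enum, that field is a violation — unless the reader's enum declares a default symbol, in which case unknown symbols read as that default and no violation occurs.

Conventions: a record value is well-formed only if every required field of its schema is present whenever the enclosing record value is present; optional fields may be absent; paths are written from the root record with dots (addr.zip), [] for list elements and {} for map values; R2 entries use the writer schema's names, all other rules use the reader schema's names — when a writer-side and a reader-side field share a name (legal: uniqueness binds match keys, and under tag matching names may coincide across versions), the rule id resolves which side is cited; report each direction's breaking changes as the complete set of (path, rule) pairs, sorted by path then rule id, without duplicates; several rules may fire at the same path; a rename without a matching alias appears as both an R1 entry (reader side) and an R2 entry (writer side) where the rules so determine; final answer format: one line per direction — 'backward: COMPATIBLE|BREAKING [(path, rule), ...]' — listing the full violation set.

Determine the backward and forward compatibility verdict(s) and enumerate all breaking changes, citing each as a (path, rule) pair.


backward: BREAKING [(channel, R1), (factor, R1), (payload, R1)]; forward: BREAKING [(signature, R1), (status, R1)]

the writer's type comes first in each Order pair
backward pass over Order, reader schema v2, writer schema v1:
  channel: Priority -> Priority, writer optional; from status
  attrs: list<float64> -> list<float64>, writer required; from scores
  factor: float64 -> float64, writer optional; from factor
  payload: bytes -> bytes, writer optional; from signature
  rule R1 violated at channel
  rule R1 violated at factor
  rule R1 violated at payload
  backward on Order therefore BREAKING (3)
forward pass over Order, reader schema v1, writer schema v2:
  status: Priority -> Priority, writer optional; from channel
  scores: list<float64> -> list<float64>, writer required; from attrs
  factor: float64 -> float64, writer required; from factor
  signature: bytes -> bytes, writer optional; from payload
  rule R1 violated at signature
  rule R1 violated at status
  forward on Order therefore BREAKING (2)
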